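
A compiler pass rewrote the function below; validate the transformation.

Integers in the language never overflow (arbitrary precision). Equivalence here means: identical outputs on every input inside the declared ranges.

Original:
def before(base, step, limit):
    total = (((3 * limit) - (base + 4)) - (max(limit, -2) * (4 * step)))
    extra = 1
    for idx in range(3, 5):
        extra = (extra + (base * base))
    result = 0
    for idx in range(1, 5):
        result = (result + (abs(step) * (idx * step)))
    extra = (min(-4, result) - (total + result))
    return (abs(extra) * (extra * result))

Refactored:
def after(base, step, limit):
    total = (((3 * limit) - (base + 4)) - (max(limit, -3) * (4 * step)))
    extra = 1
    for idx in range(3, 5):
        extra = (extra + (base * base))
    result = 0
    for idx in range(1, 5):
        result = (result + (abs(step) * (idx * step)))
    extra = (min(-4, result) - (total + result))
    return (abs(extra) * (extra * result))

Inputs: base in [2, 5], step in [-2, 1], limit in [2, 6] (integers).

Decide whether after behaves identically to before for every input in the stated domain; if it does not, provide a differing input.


The edit looks behavioral (`-2` became `-3`), but over these ranges it never changes the outcome; all 80 inputs agree.
verdict: equivalent


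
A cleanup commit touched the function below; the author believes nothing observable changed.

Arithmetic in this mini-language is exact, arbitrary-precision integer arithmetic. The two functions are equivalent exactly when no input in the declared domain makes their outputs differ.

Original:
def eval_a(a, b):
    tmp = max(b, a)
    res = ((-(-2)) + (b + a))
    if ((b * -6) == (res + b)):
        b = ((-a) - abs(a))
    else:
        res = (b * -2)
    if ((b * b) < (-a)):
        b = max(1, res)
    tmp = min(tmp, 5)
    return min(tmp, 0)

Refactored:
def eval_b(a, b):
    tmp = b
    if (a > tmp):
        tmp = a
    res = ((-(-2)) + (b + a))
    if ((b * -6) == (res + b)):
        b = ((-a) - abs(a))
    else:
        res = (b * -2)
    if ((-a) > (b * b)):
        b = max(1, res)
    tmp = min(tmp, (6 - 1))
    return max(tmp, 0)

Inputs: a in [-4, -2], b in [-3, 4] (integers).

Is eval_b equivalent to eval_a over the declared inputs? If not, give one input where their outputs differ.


Evaluate both at a=-4, b=-3.
eval_a: tmp=-3, then res=-5, then ((b * -6) == (res + b)) is false, then res=6, then ((b * b) < (-a)) is false, then tmp=-3, then returns -3
eval_b: tmp=-3, then (a > tmp) is false, then res=-5, then ((b * -6) == (res + b)) is false, then res=6, then ((-a) > (b * b)) is false, then tmp=-3, then returns 0
-3 against 0: the behavior changed.
verdict: not equivalent; witness: a=-4, b=-3


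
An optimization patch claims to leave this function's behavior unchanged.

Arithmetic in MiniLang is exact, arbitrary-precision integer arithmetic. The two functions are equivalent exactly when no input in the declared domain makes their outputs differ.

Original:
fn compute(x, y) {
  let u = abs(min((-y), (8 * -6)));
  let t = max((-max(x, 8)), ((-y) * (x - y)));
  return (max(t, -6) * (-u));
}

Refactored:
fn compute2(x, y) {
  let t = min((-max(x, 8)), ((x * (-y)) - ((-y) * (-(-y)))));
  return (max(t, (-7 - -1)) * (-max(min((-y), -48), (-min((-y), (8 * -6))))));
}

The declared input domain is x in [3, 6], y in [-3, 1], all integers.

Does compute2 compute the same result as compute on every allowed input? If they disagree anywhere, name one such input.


Consider the input x=3, y=-3.
compute: u=48, then t=18, then returns -864
compute2: t=-8, then returns 288
-864 vs 288 — the two versions disagree here.
verdict: not equivalent; witness: x=3, y=-3


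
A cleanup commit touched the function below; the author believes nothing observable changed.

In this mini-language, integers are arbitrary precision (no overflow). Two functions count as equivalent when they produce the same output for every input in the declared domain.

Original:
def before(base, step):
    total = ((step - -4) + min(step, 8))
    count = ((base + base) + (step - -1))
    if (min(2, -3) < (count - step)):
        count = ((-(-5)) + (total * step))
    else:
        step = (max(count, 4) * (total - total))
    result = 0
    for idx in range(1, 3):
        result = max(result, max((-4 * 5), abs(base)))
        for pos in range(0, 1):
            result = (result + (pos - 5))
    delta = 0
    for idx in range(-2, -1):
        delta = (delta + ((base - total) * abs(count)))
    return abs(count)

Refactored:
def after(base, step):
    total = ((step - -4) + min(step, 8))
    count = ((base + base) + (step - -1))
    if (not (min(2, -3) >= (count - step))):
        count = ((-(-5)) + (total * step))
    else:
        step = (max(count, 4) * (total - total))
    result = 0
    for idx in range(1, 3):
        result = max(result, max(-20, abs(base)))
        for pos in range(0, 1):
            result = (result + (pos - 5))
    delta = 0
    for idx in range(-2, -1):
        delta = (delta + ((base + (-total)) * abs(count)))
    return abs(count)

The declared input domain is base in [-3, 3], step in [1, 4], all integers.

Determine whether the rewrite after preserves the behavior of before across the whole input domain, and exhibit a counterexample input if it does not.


Changes here: constant usage differs, plus arithmetic usage differs, plus boolean connective usage differs, plus comparison usage differs; the full 28-point sweep finds no disagreement.
verdict: equivalent


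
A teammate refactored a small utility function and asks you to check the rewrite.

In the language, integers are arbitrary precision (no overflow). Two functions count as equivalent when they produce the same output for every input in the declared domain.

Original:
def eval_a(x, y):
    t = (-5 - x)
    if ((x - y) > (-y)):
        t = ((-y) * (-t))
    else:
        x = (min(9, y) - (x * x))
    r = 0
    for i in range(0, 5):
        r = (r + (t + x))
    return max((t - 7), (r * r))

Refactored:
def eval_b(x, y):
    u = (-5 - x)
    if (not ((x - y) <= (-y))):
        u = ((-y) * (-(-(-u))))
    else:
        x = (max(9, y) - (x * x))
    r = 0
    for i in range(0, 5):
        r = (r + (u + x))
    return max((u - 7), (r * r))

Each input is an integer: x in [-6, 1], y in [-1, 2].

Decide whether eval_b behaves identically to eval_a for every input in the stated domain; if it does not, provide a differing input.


The rewrite breaks on x=-6, y=-1, where the results are 32400 and 16900.
eval_a: t becomes 1; next ((x - y) > (-y)) evaluates to false; next x becomes -37; next r becomes 0; next at i=0:; next r becomes -36; next at i=1:; next r becomes -72; next at i=2:; next r becomes -108; next at i=3:; next r becomes -144; next at i=4:; next r becomes -180; next final value 32400
eval_b: u becomes 1; next (not ((x - y) <= (-y))) evaluates to false; next x becomes -27; next r becomes 0; next at i=0:; next r becomes -26; next at i=1:; next r becomes -52; next at i=2:; next r becomes -78; next at i=3:; next r becomes -104; next at i=4:; next r becomes -130; next final value 16900
verdict: not equivalent; witness: x=-6, y=-1


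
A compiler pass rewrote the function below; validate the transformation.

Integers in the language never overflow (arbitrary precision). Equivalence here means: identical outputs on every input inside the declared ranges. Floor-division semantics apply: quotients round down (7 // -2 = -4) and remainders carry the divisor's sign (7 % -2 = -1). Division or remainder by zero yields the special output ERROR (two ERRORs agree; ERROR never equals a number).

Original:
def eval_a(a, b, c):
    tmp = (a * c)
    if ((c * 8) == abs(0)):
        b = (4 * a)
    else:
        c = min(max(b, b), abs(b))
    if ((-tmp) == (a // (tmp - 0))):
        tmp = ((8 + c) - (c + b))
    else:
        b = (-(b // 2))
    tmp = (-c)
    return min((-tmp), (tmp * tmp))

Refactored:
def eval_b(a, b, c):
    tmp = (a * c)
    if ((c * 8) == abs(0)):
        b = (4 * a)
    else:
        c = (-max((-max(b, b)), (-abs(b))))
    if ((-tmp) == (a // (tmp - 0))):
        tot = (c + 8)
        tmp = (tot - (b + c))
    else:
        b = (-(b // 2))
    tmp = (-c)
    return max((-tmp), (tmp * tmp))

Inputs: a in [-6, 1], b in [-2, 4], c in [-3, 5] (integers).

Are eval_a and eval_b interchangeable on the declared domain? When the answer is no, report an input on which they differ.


Evaluate both at a=-6, b=-2, c=-3.
eval_a: tmp becomes 18; next ((c * 8) == abs(0)) evaluates to false; next c becomes -2; next ((-tmp) == (a // (tmp - 0))) evaluates to false; next b becomes 1; next tmp becomes 2; next final value -2
eval_b: tmp becomes 18; next ((c * 8) == abs(0)) evaluates to false; next c becomes -2; next ((-tmp) == (a // (tmp - 0))) evaluates to false; next b becomes 1; next tmp becomes 2; next final value 4
-2 != 4, so the rewrite changes behavior.
verdict: not equivalent; witness: a=-6, b=-2, c=-3


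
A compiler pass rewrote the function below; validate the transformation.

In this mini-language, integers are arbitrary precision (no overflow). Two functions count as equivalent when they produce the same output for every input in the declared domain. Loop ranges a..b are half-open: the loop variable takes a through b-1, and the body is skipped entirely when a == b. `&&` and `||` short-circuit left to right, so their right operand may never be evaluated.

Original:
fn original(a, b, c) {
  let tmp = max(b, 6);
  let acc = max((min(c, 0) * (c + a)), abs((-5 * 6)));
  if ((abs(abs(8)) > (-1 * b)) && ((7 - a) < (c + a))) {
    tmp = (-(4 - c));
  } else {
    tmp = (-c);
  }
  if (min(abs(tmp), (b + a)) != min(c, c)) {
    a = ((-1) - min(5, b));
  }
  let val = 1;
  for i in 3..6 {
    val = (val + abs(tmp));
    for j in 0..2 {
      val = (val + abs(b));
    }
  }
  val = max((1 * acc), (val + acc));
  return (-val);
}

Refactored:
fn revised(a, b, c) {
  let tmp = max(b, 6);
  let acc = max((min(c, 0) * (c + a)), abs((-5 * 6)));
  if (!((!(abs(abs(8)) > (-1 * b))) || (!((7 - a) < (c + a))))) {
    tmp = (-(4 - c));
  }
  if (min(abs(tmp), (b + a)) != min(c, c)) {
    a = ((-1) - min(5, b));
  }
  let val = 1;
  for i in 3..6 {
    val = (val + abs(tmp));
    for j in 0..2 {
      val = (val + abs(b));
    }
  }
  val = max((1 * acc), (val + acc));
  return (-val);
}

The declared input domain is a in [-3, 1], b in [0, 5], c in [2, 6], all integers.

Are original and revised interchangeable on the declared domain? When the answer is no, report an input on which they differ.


There is a counterexample at a=-3, b=0, c=2: -37 on one side, -49 on the other.
original: tmp = 6; acc = 30; ((abs(abs(8)) > (-1 * b)) && ((7 - a) < (c + a))) -> false; tmp = -2; (min(abs(tmp), (b + a)) != min(c, c)) -> true; a = -1; val = 1; [i=3]; val = 3; [j=0]; val = 3; [j=1]; val = 3; [i=4]; val = 5; [j=0]; val = 5; [j=1]; val = 5; [i=5]; val = 7; [j=0]; val = 7; [j=1]; val = 7; val = 37; return -37
revised: tmp = 6; acc = 30; (!((!(abs(abs(8)) > (-1 * b))) || (!((7 - a) < (c + a))))) -> false; (min(abs(tmp), (b + a)) != min(c, c)) -> true; a = -1; val = 1; [i=3]; val = 7; [j=0]; val = 7; [j=1]; val = 7; [i=4]; val = 13; [j=0]; val = 13; [j=1]; val = 13; [i=5]; val = 19; [j=0]; val = 19; [j=1]; val = 19; val = 49; return -49
verdict: not equivalent; witness: a=-3, b=0, c=2


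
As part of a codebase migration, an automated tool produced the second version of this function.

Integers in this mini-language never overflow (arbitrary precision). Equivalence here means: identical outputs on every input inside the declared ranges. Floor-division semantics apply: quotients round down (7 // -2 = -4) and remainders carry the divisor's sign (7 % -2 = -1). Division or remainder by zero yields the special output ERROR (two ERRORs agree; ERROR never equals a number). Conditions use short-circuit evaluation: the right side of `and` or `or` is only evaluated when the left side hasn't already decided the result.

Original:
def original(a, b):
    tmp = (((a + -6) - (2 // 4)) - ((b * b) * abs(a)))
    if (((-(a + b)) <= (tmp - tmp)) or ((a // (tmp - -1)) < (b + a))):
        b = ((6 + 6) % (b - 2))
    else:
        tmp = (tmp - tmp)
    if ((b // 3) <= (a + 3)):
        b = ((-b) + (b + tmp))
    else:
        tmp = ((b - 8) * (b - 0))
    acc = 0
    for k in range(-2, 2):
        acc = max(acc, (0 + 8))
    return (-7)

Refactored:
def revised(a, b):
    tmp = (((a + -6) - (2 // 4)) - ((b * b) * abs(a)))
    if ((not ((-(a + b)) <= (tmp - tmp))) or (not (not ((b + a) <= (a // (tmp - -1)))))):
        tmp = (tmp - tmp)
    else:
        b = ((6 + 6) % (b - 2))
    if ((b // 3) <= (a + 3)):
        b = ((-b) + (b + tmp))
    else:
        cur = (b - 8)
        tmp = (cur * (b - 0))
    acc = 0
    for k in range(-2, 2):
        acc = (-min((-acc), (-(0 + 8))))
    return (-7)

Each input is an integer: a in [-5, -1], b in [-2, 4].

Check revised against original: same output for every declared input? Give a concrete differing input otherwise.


Not equivalent: a=-2, b=2 separates them (ERROR vs -7).
original: tmp = -16; (((-(a + b)) <= (tmp - tmp)) or ((a // (tmp - -1)) < (b + a))) -> true; division by zero -> ERROR
revised: tmp = -16; ((not ((-(a + b)) <= (tmp - tmp))) or (not (not ((b + a) <= (a // (tmp - -1)))))) -> true; tmp = 0; ((b // 3) <= (a + 3)) -> true; b = 0; acc = 0; [k=-2]; acc = 8; [k=-1]; acc = 8; [k=0]; acc = 8; [k=1]; acc = 8; return -7
verdict: not equivalent; witness: a=-2, b=2


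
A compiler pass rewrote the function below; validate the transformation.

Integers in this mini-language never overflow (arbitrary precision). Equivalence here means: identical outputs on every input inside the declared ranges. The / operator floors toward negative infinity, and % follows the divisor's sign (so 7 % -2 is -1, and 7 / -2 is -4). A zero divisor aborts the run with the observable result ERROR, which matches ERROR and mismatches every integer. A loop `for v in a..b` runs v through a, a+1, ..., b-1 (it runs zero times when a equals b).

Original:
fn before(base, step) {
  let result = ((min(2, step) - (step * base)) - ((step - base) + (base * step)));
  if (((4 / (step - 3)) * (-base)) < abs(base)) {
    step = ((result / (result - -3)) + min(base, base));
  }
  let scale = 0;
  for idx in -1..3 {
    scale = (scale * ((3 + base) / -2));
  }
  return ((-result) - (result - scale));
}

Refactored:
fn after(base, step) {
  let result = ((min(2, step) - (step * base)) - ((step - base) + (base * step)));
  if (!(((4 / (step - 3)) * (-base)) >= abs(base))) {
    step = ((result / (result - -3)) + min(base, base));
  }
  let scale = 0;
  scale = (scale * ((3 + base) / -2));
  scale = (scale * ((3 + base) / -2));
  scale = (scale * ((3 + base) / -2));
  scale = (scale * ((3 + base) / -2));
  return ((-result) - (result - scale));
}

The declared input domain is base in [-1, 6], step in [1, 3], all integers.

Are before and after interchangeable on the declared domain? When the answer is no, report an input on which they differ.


The two are interchangeable: arithmetic usage differs; and comparison usage differs; and boolean connective usage differs; and loop structure differs; and constant usage differs; and local variable names differ; and statement counts differ, and every declared input agrees.
As a probe, take base=1, step=3: before runs result := -6 | divide-by-zero, output ERROR; after runs result := -6 | divide-by-zero, output ERROR; both end at ERROR.
Across all 24 domain points the two functions coincide.
verdict: equivalent


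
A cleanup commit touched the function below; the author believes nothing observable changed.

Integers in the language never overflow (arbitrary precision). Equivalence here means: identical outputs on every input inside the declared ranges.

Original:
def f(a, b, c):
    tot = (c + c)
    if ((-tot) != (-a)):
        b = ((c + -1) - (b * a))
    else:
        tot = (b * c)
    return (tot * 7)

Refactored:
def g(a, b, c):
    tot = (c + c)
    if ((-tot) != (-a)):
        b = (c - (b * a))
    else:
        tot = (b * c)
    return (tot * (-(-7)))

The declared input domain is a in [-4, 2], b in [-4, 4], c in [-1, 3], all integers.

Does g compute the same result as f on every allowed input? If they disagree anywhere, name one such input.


Whatever the rewrite altered, no input in the stated domain can expose a difference.
As a probe, take a=-3, b=3, c=0: f runs tot := 0 | ((-tot) != (-a)): true | b := 8 | result 0; g runs tot := 0 | ((-tot) != (-a)): true | b := 9 | result 0; both end at 0.
Sweeping the whole domain (315 inputs) finds no disagreement.
verdict: equivalent


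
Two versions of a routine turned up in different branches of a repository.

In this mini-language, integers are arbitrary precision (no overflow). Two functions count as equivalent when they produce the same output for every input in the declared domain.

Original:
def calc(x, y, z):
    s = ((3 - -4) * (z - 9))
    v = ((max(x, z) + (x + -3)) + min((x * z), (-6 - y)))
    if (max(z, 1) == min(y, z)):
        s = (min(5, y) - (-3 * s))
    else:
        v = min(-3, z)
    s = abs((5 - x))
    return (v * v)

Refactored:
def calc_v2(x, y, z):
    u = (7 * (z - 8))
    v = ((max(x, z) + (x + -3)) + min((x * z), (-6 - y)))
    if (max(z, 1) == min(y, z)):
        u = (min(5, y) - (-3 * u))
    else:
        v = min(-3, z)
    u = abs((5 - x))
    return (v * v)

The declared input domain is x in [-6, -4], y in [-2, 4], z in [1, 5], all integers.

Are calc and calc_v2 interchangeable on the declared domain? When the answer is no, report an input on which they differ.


The one real change (`9` became `8`) has no effect anywhere in the declared ranges; all 105 inputs agree.
verdict: equivalent


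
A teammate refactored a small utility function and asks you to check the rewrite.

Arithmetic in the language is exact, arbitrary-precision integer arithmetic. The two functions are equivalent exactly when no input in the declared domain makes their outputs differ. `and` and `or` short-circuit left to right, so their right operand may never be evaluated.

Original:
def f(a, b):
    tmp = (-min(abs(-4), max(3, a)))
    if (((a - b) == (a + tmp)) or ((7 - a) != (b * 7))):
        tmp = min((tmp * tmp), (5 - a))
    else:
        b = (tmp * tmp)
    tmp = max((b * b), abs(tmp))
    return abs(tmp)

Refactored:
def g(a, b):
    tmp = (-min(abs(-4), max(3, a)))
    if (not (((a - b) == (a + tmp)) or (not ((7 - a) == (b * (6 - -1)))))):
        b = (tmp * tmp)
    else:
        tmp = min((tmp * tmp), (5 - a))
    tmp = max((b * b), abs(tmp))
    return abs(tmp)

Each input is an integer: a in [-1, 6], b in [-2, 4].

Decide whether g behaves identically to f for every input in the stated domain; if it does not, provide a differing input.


Changes here: arithmetic usage differs; and constant usage differs; and comparison usage differs; and boolean connective usage differs; the full 56-point sweep finds no disagreement.
verdict: equivalent


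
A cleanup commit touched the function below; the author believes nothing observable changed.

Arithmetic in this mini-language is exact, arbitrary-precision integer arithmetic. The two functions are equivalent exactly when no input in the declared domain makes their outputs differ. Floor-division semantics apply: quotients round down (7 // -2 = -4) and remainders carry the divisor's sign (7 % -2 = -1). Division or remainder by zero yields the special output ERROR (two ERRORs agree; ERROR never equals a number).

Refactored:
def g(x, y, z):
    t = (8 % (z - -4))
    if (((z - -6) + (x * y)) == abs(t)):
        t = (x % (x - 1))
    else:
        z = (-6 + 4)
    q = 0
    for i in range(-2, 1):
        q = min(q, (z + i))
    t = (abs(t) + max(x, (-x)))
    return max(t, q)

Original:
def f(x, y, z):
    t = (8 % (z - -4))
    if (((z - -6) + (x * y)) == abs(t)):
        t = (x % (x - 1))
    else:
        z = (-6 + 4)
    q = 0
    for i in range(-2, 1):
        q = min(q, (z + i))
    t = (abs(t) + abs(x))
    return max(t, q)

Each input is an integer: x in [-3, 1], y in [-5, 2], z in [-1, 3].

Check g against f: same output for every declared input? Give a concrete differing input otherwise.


Behavior is preserved: although min/max/abs usage differs, the outputs never diverge.
One worked example (x=-3, y=-4, z=2) — f: t := 2 | (((z - -6) + (x * y)) == abs(t)): false | z := -2 | q := 0 | iter i=-2: | q := -4 | iter i=-1: | q := -4 | iter i=0: | q := -4 | t := 5 | result 5; g: t := 2 | (((z - -6) + (x * y)) == abs(t)): false | z := -2 | q := 0 | iter i=-2: | q := -4 | iter i=-1: | q := -4 | iter i=0: | q := -4 | t := 5 | result 5; agreement on 5.
Every one of the 200 inputs gives matching results.
verdict: equivalent


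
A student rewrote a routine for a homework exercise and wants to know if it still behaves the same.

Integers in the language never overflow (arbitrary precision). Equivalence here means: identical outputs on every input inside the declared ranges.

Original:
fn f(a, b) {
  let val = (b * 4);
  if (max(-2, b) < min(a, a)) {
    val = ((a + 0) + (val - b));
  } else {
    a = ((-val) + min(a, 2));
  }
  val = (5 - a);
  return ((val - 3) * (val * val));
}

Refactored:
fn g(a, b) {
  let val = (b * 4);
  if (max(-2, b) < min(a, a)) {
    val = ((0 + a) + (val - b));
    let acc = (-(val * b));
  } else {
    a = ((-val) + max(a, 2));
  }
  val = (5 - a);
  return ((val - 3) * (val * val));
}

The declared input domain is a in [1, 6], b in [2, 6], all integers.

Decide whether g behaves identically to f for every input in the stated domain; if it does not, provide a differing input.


Try a=1, b=2.
f: val=8, then (max(-2, b) < min(a, a)) is false, then a=-7, then val=12, then returns 1296
g: val=8, then (max(-2, b) < min(a, a)) is false, then a=-6, then val=11, then returns 968
1296 != 968, so the rewrite changes behavior.
verdict: not equivalent; witness: a=1, b=2


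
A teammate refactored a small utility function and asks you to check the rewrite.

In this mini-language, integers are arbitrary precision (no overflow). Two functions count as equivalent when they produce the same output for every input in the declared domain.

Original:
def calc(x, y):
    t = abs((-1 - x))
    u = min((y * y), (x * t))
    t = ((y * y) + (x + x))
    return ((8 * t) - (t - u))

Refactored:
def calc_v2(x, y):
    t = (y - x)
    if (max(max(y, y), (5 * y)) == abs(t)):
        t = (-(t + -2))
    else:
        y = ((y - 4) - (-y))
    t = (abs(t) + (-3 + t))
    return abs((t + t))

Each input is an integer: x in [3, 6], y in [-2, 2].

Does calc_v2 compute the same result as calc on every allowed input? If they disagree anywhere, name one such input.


Evaluate both at x=3, y=-2.
calc: t = 4; u = 4; t = 10; return 74
calc_v2: t = -5; (max(max(y, y), (5 * y)) == abs(t)) -> false; y = -8; t = -3; return 6
74 against 6: the behavior changed.
verdict: not equivalent; witness: x=3, y=-2


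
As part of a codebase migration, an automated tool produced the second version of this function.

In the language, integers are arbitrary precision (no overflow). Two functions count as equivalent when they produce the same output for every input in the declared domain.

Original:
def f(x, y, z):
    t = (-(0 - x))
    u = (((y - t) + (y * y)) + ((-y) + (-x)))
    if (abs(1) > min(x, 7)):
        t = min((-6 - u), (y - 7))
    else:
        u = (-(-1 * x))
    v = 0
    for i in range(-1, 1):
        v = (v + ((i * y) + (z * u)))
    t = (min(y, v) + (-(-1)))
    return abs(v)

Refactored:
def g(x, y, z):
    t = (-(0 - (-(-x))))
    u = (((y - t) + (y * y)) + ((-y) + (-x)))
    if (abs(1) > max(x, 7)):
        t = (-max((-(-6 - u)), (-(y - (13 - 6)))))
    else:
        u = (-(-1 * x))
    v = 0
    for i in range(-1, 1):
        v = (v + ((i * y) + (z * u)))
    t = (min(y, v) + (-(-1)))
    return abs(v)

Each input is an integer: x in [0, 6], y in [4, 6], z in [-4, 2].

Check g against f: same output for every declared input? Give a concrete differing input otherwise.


There is a counterexample at x=0, y=4, z=-4: 132 on one side, 4 on the other.
f: t=0, then u=16, then (abs(1) > min(x, 7)) is true, then t=-22, then v=0, then (i=-1), then v=-68, then (i=0), then v=-132, then t=-131, then returns 132
g: t=0, then u=16, then (abs(1) > max(x, 7)) is false, then u=0, then v=0, then (i=-1), then v=-4, then (i=0), then v=-4, then t=-3, then returns 4
verdict: not equivalent; witness: x=0, y=4, z=-4


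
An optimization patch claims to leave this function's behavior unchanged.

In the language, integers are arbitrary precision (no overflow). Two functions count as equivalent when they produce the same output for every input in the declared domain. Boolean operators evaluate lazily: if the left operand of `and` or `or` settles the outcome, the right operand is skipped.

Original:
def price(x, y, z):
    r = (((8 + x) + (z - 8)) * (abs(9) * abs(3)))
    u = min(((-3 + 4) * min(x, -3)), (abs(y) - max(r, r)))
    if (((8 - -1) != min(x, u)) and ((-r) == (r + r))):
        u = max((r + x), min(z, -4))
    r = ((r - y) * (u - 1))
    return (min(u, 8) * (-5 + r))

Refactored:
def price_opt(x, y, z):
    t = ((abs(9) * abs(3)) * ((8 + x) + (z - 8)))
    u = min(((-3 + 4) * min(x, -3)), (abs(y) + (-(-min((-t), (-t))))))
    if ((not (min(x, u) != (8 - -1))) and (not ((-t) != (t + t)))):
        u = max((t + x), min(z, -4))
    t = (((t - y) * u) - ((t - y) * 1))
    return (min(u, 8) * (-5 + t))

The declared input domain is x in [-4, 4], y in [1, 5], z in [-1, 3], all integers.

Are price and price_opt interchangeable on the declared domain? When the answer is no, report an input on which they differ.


There is a counterexample at x=-2, y=1, z=2: 4 on one side, 3 on the other.
price: r := 0 | u := -3 | (((8 - -1) != min(x, u)) and ((-r) == (r + r))): true | u := -2 | r := 3 | result 4
price_opt: t := 0 | u := -3 | ((not (min(x, u) != (8 - -1))) and (not ((-t) != (t + t)))): false | t := 4 | result 3
verdict: not equivalent; witness: x=-2, y=1, z=2


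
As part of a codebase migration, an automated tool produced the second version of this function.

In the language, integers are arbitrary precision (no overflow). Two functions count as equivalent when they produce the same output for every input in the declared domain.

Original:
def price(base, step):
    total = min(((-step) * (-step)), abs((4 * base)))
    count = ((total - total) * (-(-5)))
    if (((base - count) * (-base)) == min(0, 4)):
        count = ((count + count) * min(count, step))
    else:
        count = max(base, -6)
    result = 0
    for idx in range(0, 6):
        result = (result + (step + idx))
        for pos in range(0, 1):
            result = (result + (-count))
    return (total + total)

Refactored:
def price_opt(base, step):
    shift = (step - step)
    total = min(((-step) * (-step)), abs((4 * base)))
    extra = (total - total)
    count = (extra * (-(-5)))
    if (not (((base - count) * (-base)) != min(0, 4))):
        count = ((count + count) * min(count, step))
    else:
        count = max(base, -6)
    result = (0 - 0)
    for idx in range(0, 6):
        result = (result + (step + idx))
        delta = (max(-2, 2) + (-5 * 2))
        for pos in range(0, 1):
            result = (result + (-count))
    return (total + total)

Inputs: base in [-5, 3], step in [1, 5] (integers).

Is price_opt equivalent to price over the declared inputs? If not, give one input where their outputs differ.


Changes here: min/max/abs usage differs; local variable names differ; constant usage differs; boolean connective usage differs; statement counts differ; comparison usage differs; arithmetic usage differs; the full 45-point sweep finds no disagreement.
verdict: equivalent


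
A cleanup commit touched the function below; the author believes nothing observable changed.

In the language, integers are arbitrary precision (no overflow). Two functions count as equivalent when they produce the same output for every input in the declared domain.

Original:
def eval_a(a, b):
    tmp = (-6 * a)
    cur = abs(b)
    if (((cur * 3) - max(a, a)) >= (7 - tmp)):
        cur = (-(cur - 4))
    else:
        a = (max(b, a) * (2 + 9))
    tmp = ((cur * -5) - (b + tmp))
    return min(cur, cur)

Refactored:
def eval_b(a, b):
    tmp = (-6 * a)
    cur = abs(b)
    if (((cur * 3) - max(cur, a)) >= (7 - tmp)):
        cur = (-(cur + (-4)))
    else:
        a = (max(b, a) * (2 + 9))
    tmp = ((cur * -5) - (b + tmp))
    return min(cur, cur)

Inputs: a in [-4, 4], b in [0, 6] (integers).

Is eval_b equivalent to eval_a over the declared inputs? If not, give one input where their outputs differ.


These are not equivalent — on a=-1, b=0 the outputs split (4 vs 0).
eval_a: tmp := 6 | cur := 0 | (((cur * 3) - max(a, a)) >= (7 - tmp)): true | cur := 4 | tmp := -26 | result 4
eval_b: tmp := 6 | cur := 0 | (((cur * 3) - max(cur, a)) >= (7 - tmp)): false | a := 0 | tmp := -6 | result 0
verdict: not equivalent; witness: a=-1, b=0


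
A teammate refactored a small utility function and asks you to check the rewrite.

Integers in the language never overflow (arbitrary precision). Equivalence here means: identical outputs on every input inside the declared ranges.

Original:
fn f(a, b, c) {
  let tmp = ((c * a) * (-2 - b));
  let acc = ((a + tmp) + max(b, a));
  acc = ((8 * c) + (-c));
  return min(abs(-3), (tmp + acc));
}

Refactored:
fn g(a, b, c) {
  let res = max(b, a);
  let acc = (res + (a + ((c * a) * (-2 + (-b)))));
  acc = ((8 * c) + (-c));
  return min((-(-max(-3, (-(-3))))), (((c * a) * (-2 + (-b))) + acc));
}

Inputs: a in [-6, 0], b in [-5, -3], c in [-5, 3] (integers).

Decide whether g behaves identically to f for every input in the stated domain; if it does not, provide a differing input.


Reading the diff, among the changes: local variable names differ, plus min/max/abs usage differs, plus constant usage differs, plus arithmetic usage differs.
One worked example (a=-5, b=-5, c=1) — f: tmp = -15; acc = -25; acc = 7; return -8; g: res = -5; acc = -25; acc = 7; return -8; agreement on -8.
Checked all 189 inputs in the declared domain: the outputs agree on every one.
verdict: equivalent


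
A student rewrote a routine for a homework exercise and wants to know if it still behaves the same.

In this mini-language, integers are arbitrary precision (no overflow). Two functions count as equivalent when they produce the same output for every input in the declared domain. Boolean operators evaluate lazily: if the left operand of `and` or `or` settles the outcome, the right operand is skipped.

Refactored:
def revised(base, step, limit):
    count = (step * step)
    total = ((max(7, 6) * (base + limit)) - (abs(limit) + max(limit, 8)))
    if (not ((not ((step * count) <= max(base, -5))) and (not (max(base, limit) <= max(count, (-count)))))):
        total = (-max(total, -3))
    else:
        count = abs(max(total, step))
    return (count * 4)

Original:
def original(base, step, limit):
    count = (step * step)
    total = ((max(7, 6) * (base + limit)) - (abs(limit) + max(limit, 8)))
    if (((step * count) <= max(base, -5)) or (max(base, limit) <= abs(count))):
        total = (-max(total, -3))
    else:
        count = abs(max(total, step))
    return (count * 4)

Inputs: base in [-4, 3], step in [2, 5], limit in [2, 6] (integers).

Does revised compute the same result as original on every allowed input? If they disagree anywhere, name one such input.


Behavior is preserved: although boolean connective usage differs, and min/max/abs usage differs, the outputs never diverge.
Tracing base=-4, step=3, limit=5: original: count = 9; total = -6; (((step * count) <= max(base, -5)) or (max(base, limit) <= abs(count))) -> true; total = 3; return 36 | revised: count = 9; total = -6; (not ((not ((step * count) <= max(base, -5))) and (not (max(base, limit) <= max(count, (-count)))))) -> true; total = 3; return 36 — matching result 36.
Every one of the 160 inputs gives matching results.
verdict: equivalent


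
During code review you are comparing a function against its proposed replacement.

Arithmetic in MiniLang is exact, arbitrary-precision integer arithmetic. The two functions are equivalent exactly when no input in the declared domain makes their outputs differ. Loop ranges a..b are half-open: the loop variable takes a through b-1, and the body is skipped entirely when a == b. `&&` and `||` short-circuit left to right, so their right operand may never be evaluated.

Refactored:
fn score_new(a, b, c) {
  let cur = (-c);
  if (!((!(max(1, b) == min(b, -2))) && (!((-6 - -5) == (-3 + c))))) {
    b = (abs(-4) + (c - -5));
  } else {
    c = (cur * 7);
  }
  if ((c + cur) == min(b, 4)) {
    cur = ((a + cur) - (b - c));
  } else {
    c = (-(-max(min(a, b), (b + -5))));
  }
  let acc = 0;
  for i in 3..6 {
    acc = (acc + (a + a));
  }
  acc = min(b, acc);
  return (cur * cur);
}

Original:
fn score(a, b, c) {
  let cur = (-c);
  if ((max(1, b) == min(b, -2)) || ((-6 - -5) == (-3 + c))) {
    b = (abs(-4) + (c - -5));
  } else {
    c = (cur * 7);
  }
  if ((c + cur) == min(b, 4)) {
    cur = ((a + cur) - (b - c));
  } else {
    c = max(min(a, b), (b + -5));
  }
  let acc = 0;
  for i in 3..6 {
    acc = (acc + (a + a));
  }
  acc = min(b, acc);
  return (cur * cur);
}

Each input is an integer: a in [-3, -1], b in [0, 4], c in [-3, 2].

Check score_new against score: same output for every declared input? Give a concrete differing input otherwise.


Changes here: boolean connective usage differs; the full 90-point sweep finds no disagreement.
verdict: equivalent


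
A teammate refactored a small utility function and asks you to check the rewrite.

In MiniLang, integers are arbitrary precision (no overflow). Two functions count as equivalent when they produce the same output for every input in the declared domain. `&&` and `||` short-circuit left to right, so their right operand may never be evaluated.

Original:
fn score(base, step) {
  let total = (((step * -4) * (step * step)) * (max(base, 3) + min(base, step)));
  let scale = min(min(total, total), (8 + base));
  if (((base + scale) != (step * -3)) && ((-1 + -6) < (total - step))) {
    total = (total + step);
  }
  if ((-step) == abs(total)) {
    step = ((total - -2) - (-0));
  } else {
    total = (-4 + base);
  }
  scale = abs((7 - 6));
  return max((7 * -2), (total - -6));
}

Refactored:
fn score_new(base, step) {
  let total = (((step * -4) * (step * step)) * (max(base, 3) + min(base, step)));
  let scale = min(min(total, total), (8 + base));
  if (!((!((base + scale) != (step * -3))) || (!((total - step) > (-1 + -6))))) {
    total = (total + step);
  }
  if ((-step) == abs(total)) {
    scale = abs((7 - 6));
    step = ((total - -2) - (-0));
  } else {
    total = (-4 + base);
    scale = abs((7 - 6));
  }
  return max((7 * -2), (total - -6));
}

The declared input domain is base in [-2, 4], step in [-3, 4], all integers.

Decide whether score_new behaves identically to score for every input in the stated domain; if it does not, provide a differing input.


This is a faithful refactor — min/max/abs usage differs, and statement counts differ, and arithmetic usage differs, and constant usage differs, and comparison usage differs, and boolean connective usage differs, but the computed results match everywhere.
Tracing base=3, step=1: score: total=-16, then scale=-16, then (((base + scale) != (step * -3)) && ((-1 + -6) < (total - step))) is false, then ((-step) == abs(total)) is false, then total=-1, then scale=1, then returns 5 | score_new: total=-16, then scale=-16, then (!((!((base + scale) != (step * -3))) || (!((total - step) > (-1 + -6))))) is false, then ((-step) == abs(total)) is false, then total=-1, then scale=1, then returns 5 — matching result 5.
Across all 56 domain points the two functions coincide.
verdict: equivalent


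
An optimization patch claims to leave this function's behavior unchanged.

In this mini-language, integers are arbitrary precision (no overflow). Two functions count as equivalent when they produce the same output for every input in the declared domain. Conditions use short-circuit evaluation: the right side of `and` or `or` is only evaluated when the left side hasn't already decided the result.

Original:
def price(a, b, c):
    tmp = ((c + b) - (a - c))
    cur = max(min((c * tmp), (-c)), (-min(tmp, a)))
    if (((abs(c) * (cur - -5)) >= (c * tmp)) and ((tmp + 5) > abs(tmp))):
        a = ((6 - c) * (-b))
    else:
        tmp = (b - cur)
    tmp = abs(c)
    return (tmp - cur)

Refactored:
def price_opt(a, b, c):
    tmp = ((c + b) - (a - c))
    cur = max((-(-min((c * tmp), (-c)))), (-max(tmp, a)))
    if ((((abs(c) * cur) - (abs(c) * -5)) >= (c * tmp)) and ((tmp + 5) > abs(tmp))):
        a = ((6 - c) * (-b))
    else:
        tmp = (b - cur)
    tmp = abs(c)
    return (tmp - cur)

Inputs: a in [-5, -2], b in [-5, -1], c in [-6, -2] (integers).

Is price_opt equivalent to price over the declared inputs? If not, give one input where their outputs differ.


a=-5, b=-5, c=-6 yields -6 from price but 0 from price_opt.
verdict: not equivalent; witness: a=-5, b=-5, c=-6


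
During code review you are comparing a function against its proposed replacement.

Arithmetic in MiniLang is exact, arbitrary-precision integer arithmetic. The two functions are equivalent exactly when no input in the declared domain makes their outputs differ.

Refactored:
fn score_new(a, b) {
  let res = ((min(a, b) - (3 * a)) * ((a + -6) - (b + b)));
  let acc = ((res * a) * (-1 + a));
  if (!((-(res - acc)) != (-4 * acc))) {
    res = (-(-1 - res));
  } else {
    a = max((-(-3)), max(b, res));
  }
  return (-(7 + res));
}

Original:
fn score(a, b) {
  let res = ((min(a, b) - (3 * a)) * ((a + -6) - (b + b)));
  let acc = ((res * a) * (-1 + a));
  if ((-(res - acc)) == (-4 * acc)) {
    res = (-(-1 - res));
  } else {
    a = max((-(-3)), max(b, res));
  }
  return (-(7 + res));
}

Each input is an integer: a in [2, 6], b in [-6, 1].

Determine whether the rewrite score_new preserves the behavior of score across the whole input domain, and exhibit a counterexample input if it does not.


Reading the diff, among the changes: comparison usage differs; also boolean connective usage differs.
Spot check at a=6, b=0 — score: res := 0 | acc := 0 | ((-(res - acc)) == (-4 * acc)): true | res := 1 | result -8. score_new: res := 0 | acc := 0 | (!((-(res - acc)) != (-4 * acc))): true | res := 1 | result -8. Both give -8.
An exhaustive pass over the 40 declared inputs shows identical outputs.
verdict: equivalent


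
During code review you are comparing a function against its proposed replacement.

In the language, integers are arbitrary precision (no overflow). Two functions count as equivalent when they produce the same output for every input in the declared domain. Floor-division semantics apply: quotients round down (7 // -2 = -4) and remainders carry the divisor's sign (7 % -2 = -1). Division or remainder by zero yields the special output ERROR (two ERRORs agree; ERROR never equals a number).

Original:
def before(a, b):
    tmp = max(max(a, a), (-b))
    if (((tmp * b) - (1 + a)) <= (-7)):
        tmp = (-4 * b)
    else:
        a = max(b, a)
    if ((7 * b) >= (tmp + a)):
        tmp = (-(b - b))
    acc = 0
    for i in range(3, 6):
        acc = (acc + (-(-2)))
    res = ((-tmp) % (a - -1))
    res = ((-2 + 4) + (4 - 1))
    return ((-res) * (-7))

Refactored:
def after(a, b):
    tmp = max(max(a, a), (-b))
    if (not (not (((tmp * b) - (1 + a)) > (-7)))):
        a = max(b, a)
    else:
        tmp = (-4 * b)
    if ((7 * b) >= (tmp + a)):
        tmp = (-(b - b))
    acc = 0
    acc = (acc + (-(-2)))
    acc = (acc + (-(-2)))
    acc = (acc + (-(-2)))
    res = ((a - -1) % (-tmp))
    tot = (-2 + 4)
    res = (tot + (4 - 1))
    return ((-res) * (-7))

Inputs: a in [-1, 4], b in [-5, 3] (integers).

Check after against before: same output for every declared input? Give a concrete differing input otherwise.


Take a=-1, b=-5.
before: tmp=5, then (((tmp * b) - (1 + a)) <= (-7)) is true, then tmp=20, then ((7 * b) >= (tmp + a)) is false, then acc=0, then (i=3), then acc=2, then (i=4), then acc=4, then (i=5), then acc=6, then a zero divisor aborts: ERROR
after: tmp=5, then (not (not (((tmp * b) - (1 + a)) > (-7)))) is false, then tmp=20, then ((7 * b) >= (tmp + a)) is false, then acc=0, then acc=2, then acc=4, then acc=6, then res=0, then tot=2, then res=5, then returns 35
ERROR against 35: the behavior changed.
verdict: not equivalent; witness: a=-1, b=-5
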